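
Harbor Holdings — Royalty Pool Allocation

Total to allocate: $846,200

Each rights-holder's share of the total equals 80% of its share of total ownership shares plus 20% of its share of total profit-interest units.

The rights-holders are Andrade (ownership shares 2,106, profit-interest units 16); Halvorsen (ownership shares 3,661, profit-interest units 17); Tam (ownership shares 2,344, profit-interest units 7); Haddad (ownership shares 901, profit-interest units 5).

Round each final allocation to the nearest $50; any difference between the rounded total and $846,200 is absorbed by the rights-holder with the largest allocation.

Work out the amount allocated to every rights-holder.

Andrade: $218,350; Halvorsen: $338,950; Tam: $202,400; Haddad: $86,500

Totals — ownership shares 9,012, profit-interest units 45.
Combined weights (80% ownership shares + 20% profit-interest units): Andrade 0.2581; Halvorsen 0.4005; Tam 0.2392; Haddad 0.1022.
Unrounded shares: Andrade 218,371.93; Halvorsen 338,940.72; Tam 202,401.93; Haddad 86,485.42.
Rounded to nearest $50: Andrade $218,350; Halvorsen $338,950; Tam $202,400; Haddad $86,500. Sum = $846,200.
No rounding difference to absorb.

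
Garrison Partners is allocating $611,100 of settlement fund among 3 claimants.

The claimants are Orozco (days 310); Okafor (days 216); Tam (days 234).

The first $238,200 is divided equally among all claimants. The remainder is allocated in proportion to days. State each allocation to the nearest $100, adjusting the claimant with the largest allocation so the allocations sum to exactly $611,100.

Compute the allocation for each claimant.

Orozco: $231,500 · Okafor: $185,400 · Tam: $194,200

First tranche $238,200 split equally: $79,400 each.
Remainder $372,900 by days (total 760): Orozco 152,103.95 → $152,100; Okafor 105,982.11 → $106,000; Tam 114,813.95 → $114,800.
Totals: Orozco $79,400 + $152,100 = $231,500; Okafor $79,400 + $106,000 = $185,400; Tam $79,400 + $114,800 = $194,200.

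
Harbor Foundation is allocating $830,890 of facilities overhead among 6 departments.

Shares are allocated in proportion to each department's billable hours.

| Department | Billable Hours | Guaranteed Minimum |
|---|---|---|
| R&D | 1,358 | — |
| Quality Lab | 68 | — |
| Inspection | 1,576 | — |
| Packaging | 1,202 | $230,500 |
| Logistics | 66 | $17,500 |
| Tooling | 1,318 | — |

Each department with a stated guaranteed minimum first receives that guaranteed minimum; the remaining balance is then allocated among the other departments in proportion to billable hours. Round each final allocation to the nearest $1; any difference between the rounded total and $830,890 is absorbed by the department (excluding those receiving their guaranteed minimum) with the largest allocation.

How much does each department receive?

R&D: $183,233 | Quality Lab: $9,175 | Inspection: $212,647 | Packaging: $230,500 | Logistics: $17,500 | Tooling: $177,835

Minimums first: Packaging $230,500; Logistics $17,500. Residual $582,890.
Residual split over remaining billable hours 4,320: R&D 183,232.55 → $183,233; Quality Lab 9,175.12 → $9,175; Inspection 212,646.91 → $212,647; Tooling 177,835.42 → $177,835.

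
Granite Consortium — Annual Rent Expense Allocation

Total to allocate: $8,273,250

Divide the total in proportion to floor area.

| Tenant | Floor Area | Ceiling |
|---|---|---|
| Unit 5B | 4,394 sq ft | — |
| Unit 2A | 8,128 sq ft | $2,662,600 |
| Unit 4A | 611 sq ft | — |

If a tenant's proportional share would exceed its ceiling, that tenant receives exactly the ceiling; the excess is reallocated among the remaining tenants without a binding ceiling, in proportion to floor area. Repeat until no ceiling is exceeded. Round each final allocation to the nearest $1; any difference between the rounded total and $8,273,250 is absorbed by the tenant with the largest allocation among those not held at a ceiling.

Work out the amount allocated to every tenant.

Unit 5B: $4,925,714 | Unit 2A: $2,662,600 | Unit 4A: $684,936

Total floor area = 13,133.
Pro-rata shares before constraints: Unit 5B 2,768,039.33; Unit 2A 5,120,305.79; Unit 4A 384,904.88.
Capped: Unit 2A ($2,662,600); residual $5,610,650 reallocated over remaining floor area 5,005.
Shares after redistribution: Unit 5B 4,925,713.51 → $4,925,714; Unit 4A 684,936.49 → $684,936.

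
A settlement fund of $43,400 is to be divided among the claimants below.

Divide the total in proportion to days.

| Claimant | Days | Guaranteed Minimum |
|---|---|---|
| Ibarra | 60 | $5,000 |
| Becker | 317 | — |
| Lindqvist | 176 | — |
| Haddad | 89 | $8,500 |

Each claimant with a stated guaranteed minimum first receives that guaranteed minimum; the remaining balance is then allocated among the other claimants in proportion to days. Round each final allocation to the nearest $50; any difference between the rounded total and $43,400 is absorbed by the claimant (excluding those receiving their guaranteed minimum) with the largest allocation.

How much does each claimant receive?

Fund the minimums — Ibarra $5,000; Haddad $8,500. Balance $29,900.
Balance split over remaining days 493: Becker 19,225.76 → $19,250; Lindqvist 10,674.24 → $10,650.

Ibarra: $5,000 · Becker: $19,250 · Lindqvist: $10,650 · Haddad: $8,500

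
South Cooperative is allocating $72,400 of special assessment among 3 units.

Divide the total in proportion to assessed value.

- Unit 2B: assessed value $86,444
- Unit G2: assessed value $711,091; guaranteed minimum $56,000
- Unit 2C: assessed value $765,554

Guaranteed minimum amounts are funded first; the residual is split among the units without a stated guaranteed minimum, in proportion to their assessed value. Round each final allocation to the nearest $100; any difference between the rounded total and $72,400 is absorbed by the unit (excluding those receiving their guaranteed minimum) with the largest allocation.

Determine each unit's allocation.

Guaranteed amounts: Unit G2 $56,000. Balance $16,400.
Balance split over remaining assessed value 851,998: Unit 2B 1,663.95 → $1,700; Unit 2C 14,736.05 → $14,700.

Unit 2B: $1,700 · Unit G2: $56,000 · Unit 2C: $14,700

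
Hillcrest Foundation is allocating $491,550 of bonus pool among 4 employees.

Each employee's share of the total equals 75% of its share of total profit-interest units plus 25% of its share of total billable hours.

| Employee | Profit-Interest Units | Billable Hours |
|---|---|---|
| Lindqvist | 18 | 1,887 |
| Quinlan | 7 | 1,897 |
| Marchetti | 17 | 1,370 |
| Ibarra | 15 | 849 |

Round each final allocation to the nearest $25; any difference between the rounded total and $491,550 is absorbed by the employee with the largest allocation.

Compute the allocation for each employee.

Lindqvist: $155,050 · Quinlan: $84,100 · Marchetti: $138,000 · Ibarra: $114,400

Totals — profit-interest units 57, billable hours 6,003.
Composite weights (75% profit-interest units + 25% billable hours): Lindqvist 0.3154; Quinlan 0.1711; Marchetti 0.2807; Ibarra 0.2327.
Unrounded shares: Lindqvist 155,048.54; Quinlan 84,107.86; Marchetti 137,997.26; Ibarra 114,396.34.
Rounded to nearest $25: Lindqvist $155,050; Quinlan $84,100; Marchetti $138,000; Ibarra $114,400. Sum = $491,550.
No rounding difference to absorb.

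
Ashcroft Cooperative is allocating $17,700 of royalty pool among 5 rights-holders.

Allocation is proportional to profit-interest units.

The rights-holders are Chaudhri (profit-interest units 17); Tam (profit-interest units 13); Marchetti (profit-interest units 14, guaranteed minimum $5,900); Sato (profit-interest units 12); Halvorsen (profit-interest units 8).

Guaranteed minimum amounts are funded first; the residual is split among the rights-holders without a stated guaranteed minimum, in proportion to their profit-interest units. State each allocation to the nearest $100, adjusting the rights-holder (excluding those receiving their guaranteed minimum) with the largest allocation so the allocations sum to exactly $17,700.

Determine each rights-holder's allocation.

Fund the minimums — Marchetti $5,900. Balance $11,800.
Balance split over remaining profit-interest units 50: Chaudhri 4,012.00 → $4,000; Tam 3,068.00 → $3,100; Sato 2,832.00 → $2,800; Halvorsen 1,888.00 → $1,900.

Chaudhri: $4,000 | Tam: $3,100 | Marchetti: $5,900 | Sato: $2,800 | Halvorsen: $1,900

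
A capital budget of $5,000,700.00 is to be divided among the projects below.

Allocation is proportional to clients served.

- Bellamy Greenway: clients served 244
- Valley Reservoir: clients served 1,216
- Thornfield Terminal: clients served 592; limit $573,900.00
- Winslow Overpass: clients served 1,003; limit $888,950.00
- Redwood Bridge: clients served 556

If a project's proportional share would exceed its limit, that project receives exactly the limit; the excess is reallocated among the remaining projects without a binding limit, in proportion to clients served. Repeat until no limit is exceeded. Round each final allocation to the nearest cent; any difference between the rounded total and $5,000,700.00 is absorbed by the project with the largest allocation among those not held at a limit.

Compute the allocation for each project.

Sum of clients served: 3,611.
Proportional shares (ignoring caps): Bellamy Greenway 337,903.8493; Valley Reservoir 1,683,979.8394; Thornfield Terminal 819,832.2902; Winslow Overpass 1,389,006.3971; Redwood Bridge 769,977.6239.
Held at cap: Thornfield Terminal ($573,900.00), Winslow Overpass ($888,950.00); balance $3,537,850.00 reallocated over remaining clients served 2,016.
Shares after redistribution: Bellamy Greenway 428,192.1627 → $428,192.16; Valley Reservoir 2,133,941.2698 → $2,133,941.27; Redwood Bridge 975,716.5675 → $975,716.57.

Bellamy Greenway: $428,192.16 | Valley Reservoir: $2,133,941.27 | Thornfield Terminal: $573,900.00 | Winslow Overpass: $888,950.00 | Redwood Bridge: $975,716.57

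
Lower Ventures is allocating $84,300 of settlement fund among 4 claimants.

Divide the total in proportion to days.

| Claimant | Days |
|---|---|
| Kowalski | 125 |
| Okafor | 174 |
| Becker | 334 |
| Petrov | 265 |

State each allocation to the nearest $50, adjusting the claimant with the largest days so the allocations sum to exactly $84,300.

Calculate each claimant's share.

Days total: 898.
Unrounded shares: Kowalski 125/898 × $84,300 = 11,734.41; Okafor 174/898 × $84,300 = 16,334.30; Becker 334/898 × $84,300 = 31,354.34; Petrov 265/898 × $84,300 = 24,876.95.
At nearest $50: Kowalski $11,750; Okafor $16,350; Becker $31,350; Petrov $24,900. Sum = $84,350.
Difference $84,300 − $84,350 = −$50 applied to largest days (Becker): Becker becomes $31,300.

Kowalski: $11,750 | Okafor: $16,350 | Becker: $31,300 | Petrov: $24,900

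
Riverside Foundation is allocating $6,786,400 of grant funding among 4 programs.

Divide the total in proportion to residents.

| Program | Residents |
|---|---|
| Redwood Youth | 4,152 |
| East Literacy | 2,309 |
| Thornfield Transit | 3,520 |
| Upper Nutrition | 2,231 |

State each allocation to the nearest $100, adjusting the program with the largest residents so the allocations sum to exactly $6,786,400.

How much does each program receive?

Redwood Youth: $2,307,400; East Literacy: $1,283,100; Thornfield Transit: $1,956,100; Upper Nutrition: $1,239,800

Sum of residents: 12,212.
Raw shares: Redwood Youth 4,152/12,212 × $6,786,400 = 2,307,331.54; East Literacy 2,309/12,212 × $6,786,400 = 1,283,147.53; Thornfield Transit 3,520/12,212 × $6,786,400 = 1,956,119.23; Upper Nutrition 2,231/12,212 × $6,786,400 = 1,239,801.70.
After rounding ($100): Redwood Youth $2,307,300; East Literacy $1,283,100; Thornfield Transit $1,956,100; Upper Nutrition $1,239,800. Sum = $6,786,300.
Difference $6,786,400 − $6,786,300 = +$100 applied to largest residents (Redwood Youth): Redwood Youth becomes $2,307,400.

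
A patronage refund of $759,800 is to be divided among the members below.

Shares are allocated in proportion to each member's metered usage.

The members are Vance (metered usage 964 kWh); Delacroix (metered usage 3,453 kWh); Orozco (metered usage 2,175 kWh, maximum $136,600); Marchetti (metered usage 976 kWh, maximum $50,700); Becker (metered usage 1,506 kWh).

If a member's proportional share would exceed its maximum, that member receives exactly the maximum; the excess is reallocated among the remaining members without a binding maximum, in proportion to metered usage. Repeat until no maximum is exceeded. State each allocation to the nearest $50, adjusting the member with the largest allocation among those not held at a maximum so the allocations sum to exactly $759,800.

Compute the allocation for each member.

Metered usage total: 9,074.
Proportional shares (ignoring caps): Vance 80,719.33; Delacroix 289,132.62; Orozco 182,120.89; Marchetti 81,724.13; Becker 126,103.02.
Capped: Orozco ($136,600), Marchetti ($50,700); residual $572,500 reallocated over remaining metered usage 5,923.
Remaining shares: Vance 93,177.44 → $93,200; Delacroix 333,756.96 → $333,750; Becker 145,565.59 → $145,550.

Vance: $93,200; Delacroix: $333,750; Orozco: $136,600; Marchetti: $50,700; Becker: $145,550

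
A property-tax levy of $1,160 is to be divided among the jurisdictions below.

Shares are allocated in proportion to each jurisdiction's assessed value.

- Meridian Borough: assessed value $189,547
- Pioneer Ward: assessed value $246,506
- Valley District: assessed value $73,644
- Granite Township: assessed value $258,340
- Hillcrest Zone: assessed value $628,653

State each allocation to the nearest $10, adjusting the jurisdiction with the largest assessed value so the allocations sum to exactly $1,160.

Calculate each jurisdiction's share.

Sum of assessed value: 1,396,690.
Unrounded shares: Meridian Borough 189,547/1,396,690 × $1,160 = 157.43; Pioneer Ward 246,506/1,396,690 × $1,160 = 204.73; Valley District 73,644/1,396,690 × $1,160 = 61.16; Granite Township 258,340/1,396,690 × $1,160 = 214.56; Hillcrest Zone 628,653/1,396,690 × $1,160 = 522.12.
After rounding ($10): Meridian Borough $160; Pioneer Ward $200; Valley District $60; Granite Township $210; Hillcrest Zone $520. Sum = $1,150.
Difference $1,160 − $1,150 = +$10 applied to largest assessed value (Hillcrest Zone): Hillcrest Zone becomes $530.

Meridian Borough: $160; Pioneer Ward: $200; Valley District: $60; Granite Township: $210; Hillcrest Zone: $530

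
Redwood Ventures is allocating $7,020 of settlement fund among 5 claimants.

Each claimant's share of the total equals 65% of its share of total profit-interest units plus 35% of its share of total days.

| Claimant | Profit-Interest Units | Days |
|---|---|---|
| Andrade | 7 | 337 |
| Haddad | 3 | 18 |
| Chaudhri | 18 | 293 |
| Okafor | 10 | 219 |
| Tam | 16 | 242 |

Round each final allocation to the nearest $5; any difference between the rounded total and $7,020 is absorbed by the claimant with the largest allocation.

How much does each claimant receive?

Totals — profit-interest units 54, days 1,109.
Composite weights (65% profit-interest units + 35% days): Andrade 0.1906; Haddad 0.0418; Chaudhri 0.3091; Okafor 0.1895; Tam 0.2690.
Proportional shares: Andrade 1,338.13; Haddad 293.38; Chaudhri 2,170.14; Okafor 1,330.20; Tam 1,888.15.
At nearest $5: Andrade $1,340; Haddad $295; Chaudhri $2,170; Okafor $1,330; Tam $1,890. Sum = $7,025.
Difference $7,020 − $7,025 = −$5 applied to largest allocation (Chaudhri): Chaudhri becomes $2,165.

Andrade: $1,340 · Haddad: $295 · Chaudhri: $2,165 · Okafor: $1,330 · Tam: $1,890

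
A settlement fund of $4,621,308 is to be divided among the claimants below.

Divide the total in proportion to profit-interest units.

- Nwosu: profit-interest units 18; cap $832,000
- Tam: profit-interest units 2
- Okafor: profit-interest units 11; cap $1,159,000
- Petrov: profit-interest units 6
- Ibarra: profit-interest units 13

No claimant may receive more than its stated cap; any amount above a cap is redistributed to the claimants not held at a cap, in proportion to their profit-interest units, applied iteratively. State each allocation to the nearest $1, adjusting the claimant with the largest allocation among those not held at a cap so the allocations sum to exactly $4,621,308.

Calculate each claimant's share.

Nwosu: $832,000 · Tam: $250,506 · Okafor: $1,159,000 · Petrov: $751,517 · Ibarra: $1,628,285

Total profit-interest units = 50.
Pro-rata shares before constraints: Nwosu 1,663,670.88; Tam 184,852.32; Okafor 1,016,687.76; Petrov 554,556.96; Ibarra 1,201,540.08.
Held at cap: Nwosu ($832,000); residual $3,789,308 reallocated over remaining profit-interest units 32.
Held at cap: Okafor ($1,159,000); residual $2,630,308 reallocated over remaining profit-interest units 21.
Remaining shares: Tam 250,505.52 → $250,506; Petrov 751,516.57 → $751,517; Ibarra 1,628,285.90 → $1,628,286.
Rounding difference −$1 applied to Ibarra → $1,628,285.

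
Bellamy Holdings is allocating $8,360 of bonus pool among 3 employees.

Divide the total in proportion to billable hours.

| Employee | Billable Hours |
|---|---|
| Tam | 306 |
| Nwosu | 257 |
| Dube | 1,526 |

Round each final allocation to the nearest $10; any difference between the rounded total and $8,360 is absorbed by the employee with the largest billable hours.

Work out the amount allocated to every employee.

Sum of billable hours: 306 + 257 + 1,526 = 2,089.
Unrounded shares: Tam 1,224.59; Nwosu 1,028.49; Dube 6,106.92.
At nearest $10: Tam $1,220; Nwosu $1,030; Dube $6,110. Sum = $8,360.
Rounded total matches; no reconciliation needed.

Tam: $1,220 | Nwosu: $1,030 | Dube: $6,110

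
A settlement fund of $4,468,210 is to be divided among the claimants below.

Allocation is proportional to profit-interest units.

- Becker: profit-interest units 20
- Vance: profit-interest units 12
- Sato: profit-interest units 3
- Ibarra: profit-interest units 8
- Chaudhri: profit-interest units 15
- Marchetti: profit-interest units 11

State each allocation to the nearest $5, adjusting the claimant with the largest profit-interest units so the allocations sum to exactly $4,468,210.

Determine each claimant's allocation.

Profit-interest units total: 20 + 12 + 3 + 8 + 15 + 11 = 69.
Unrounded shares: Becker 1,295,133.33; Vance 777,080.00; Sato 194,270.00; Ibarra 518,053.33; Chaudhri 971,350.00; Marchetti 712,323.33.
At nearest $5: Becker $1,295,135; Vance $777,080; Sato $194,270; Ibarra $518,055; Chaudhri $971,350; Marchetti $712,325. Sum = $4,468,215.
Difference $4,468,210 − $4,468,215 = −$5 applied to largest profit-interest units (Becker): Becker becomes $1,295,130.

Becker: $1,295,130; Vance: $777,080; Sato: $194,270; Ibarra: $518,055; Chaudhri: $971,350; Marchetti: $712,325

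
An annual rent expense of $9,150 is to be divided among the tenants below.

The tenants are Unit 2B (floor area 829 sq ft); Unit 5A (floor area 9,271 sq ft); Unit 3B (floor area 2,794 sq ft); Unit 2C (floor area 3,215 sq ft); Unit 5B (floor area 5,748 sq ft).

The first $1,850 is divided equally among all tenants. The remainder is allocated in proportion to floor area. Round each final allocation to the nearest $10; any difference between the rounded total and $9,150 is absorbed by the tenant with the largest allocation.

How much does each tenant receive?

Unit 2B: $650 | Unit 5A: $3,470 | Unit 3B: $1,300 | Unit 2C: $1,440 | Unit 5B: $2,290

First tranche $1,850 split equally: $370 each.
Remainder $7,300 by floor area (total 21,857): Unit 2B 276.88 → $280; Unit 5A 3,096.41 → $3,100; Unit 3B 933.17 → $930; Unit 2C 1,073.77 → $1,070; Unit 5B 1,919.77 → $1,920.
Totals: Unit 2B $370 + $280 = $650; Unit 5A $370 + $3,100 = $3,470; Unit 3B $370 + $930 = $1,300; Unit 2C $370 + $1,070 = $1,440; Unit 5B $370 + $1,920 = $2,290.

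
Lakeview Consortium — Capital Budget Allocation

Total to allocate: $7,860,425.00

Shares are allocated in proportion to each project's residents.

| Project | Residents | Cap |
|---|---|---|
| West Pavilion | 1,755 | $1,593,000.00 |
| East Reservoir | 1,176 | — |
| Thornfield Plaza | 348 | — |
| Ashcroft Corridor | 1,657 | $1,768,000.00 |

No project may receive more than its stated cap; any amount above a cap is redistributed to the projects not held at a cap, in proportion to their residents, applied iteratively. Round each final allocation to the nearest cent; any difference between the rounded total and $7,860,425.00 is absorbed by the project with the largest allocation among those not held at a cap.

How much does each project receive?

West Pavilion: $1,593,000.00 | East Reservoir: $3,471,997.24 | Thornfield Plaza: $1,027,427.76 | Ashcroft Corridor: $1,768,000.00

Sum of residents: 4,936.
Unconstrained shares: West Pavilion 2,794,782.3896; East Reservoir 1,872,743.0713; Thornfield Plaza 554,179.0721; Ashcroft Corridor 2,638,720.4670.
Cap binds for West Pavilion ($1,593,000.00), Ashcroft Corridor ($1,768,000.00); residual $4,499,425.00 reallocated over remaining residents 1,524.
Remaining shares: East Reservoir 3,471,997.2441 → $3,471,997.24; Thornfield Plaza 1,027,427.7559 → $1,027,427.76.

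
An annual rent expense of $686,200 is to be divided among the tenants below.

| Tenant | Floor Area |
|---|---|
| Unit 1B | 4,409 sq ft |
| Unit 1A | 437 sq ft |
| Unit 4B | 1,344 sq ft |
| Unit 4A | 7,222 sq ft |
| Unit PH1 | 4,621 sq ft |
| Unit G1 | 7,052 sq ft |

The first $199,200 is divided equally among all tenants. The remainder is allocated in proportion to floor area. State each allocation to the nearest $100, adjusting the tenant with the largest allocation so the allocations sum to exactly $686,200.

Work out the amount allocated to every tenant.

Unit 1B: $118,800; Unit 1A: $41,700; Unit 4B: $59,300; Unit 4A: $173,400; Unit PH1: $122,900; Unit G1: $170,100

First tranche $199,200 split equally: $33,200 each.
Remainder $487,000 by floor area (total 25,085): Unit 1B 85,596.29 → $85,600; Unit 1A 8,483.91 → $8,500; Unit 4B 26,092.41 → $26,100; Unit 4A 140,207.85 → $140,200; Unit PH1 89,712.06 → $89,700; Unit G1 136,907.47 → $136,900.
Totals: Unit 1B $33,200 + $85,600 = $118,800; Unit 1A $33,200 + $8,500 = $41,700; Unit 4B $33,200 + $26,100 = $59,300; Unit 4A $33,200 + $140,200 = $173,400; Unit PH1 $33,200 + $89,700 = $122,900; Unit G1 $33,200 + $136,900 = $170,100.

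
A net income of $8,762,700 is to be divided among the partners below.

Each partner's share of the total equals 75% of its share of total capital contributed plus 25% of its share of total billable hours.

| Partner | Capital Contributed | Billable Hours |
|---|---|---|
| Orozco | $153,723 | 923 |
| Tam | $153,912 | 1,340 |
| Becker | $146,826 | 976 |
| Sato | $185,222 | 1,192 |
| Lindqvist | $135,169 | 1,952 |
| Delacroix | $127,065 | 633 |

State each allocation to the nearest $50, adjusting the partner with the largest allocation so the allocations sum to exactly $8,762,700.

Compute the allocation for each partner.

Totals — capital contributed 901,917, billable hours 7,016.
Blended shares (75% capital contributed + 25% billable hours): Orozco 0.1607; Tam 0.1757; Becker 0.1569; Sato 0.1965; Lindqvist 0.1820; Delacroix 0.1282.
Raw shares: Orozco 1,408,335.29; Tam 1,539,916.51; Becker 1,374,627.43; Sato 1,721,852.51; Lindqvist 1,594,432.15; Delacroix 1,123,536.10.
Rounded to nearest $50: Orozco $1,408,350; Tam $1,539,900; Becker $1,374,650; Sato $1,721,850; Lindqvist $1,594,450; Delacroix $1,123,550. Sum = $8,762,750.
Difference $8,762,700 − $8,762,750 = −$50 applied to largest allocation (Sato): Sato becomes $1,721,800.

Orozco: $1,408,350 · Tam: $1,539,900 · Becker: $1,374,650 · Sato: $1,721,800 · Lindqvist: $1,594,450 · Delacroix: $1,123,550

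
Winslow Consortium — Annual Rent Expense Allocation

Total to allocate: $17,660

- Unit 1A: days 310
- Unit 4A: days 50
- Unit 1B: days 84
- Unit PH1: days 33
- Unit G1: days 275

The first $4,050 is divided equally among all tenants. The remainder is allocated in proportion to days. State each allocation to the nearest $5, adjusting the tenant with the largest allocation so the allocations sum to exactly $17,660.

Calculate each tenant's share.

First tranche $4,050 split equally: $810 each.
Remainder $13,610 by days (total 752): Unit 1A 5,610.51 → $5,610; Unit 4A 904.92 → $905; Unit 1B 1,520.27 → $1,520; Unit PH1 597.25 → $595; Unit G1 4,977.06 → $4,975.
Rounding difference +$5 on remainder applied to Unit 1A.
Totals: Unit 1A $810 + $5,615 = $6,425; Unit 4A $810 + $905 = $1,715; Unit 1B $810 + $1,520 = $2,330; Unit PH1 $810 + $595 = $1,405; Unit G1 $810 + $4,975 = $5,785.

Unit 1A: $6,425; Unit 4A: $1,715; Unit 1B: $2,330; Unit PH1: $1,405; Unit G1: $5,785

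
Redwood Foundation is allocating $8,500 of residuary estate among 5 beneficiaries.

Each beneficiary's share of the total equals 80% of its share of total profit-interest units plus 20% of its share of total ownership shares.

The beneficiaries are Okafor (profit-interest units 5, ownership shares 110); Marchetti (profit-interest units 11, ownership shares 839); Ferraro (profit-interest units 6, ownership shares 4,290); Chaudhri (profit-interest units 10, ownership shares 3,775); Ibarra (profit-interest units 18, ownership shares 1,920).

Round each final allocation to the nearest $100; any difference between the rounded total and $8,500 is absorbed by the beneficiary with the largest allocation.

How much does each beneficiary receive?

Profit-interest units total 50; ownership shares total 10,934.
Combined weights (80% profit-interest units + 20% ownership shares): Okafor 0.0820; Marchetti 0.1913; Ferraro 0.1745; Chaudhri 0.2291; Ibarra 0.3231.
Proportional shares: Okafor 697.10; Marchetti 1,626.45; Ferraro 1,483.00; Chaudhri 1,946.93; Ibarra 2,746.52.
After rounding ($100): Okafor $700; Marchetti $1,600; Ferraro $1,500; Chaudhri $1,900; Ibarra $2,700. Sum = $8,400.
Difference $8,500 − $8,400 = +$100 applied to largest allocation (Ibarra): Ibarra becomes $2,800.

Okafor: $700 | Marchetti: $1,600 | Ferraro: $1,500 | Chaudhri: $1,900 | Ibarra: $2,800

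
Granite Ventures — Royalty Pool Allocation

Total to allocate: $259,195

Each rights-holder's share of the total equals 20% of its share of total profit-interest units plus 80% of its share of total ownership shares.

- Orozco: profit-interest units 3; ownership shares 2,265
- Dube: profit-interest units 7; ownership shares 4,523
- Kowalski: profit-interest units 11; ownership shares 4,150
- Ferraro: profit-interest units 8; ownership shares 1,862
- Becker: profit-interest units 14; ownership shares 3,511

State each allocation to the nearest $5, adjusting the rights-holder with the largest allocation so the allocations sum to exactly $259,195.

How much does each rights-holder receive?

Orozco: $32,410 | Dube: $65,940 | Kowalski: $66,020 | Ferraro: $33,315 | Becker: $61,510

Profit-interest units total 43; ownership shares total 16,311.
Composite weights (20% profit-interest units + 80% ownership shares): Orozco 0.1250; Dube 0.2544; Kowalski 0.2547; Ferraro 0.1285; Becker 0.2373.
Raw shares: Orozco 32,410.82; Dube 65,938.21; Kowalski 66,018.63; Ferraro 33,315.42; Becker 61,511.92.
After rounding ($5): Orozco $32,410; Dube $65,940; Kowalski $66,020; Ferraro $33,315; Becker $61,510. Sum = $259,195.
Sum already equals the total — no adjustment.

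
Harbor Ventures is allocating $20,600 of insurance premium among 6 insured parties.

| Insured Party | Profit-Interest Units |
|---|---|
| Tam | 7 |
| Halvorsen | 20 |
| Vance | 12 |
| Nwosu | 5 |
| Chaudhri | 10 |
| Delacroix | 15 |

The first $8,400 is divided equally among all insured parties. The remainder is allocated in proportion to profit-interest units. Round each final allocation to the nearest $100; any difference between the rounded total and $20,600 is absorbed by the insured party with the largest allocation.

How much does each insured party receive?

Tam: $2,600; Halvorsen: $4,900; Vance: $3,500; Nwosu: $2,300; Chaudhri: $3,200; Delacroix: $4,100

First tranche $8,400 split equally: $1,400 each.
Remainder $12,200 by profit-interest units (total 69): Tam 1,237.68 → $1,200; Halvorsen 3,536.23 → $3,500; Vance 2,121.74 → $2,100; Nwosu 884.06 → $900; Chaudhri 1,768.12 → $1,800; Delacroix 2,652.17 → $2,700.
Totals: Tam $1,400 + $1,200 = $2,600; Halvorsen $1,400 + $3,500 = $4,900; Vance $1,400 + $2,100 = $3,500; Nwosu $1,400 + $900 = $2,300; Chaudhri $1,400 + $1,800 = $3,200; Delacroix $1,400 + $2,700 = $4,100.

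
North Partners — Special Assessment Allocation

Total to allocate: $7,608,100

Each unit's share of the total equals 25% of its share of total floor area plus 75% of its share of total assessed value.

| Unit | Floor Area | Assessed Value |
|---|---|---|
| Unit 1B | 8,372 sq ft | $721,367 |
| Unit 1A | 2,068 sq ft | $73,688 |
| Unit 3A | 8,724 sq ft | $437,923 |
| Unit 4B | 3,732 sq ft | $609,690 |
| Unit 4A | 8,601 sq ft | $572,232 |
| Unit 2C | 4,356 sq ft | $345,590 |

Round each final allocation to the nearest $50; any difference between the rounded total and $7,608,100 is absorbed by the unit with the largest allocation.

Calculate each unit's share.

Unit 1B: $1,935,250 · Unit 1A: $262,050 · Unit 3A: $1,368,000 · Unit 4B: $1,458,250 · Unit 4A: $1,639,100 · Unit 2C: $945,450

Floor area total 35,853; assessed value total 2,760,490.
Combined weights (25% floor area + 75% assessed value): Unit 1B 0.2544; Unit 1A 0.0344; Unit 3A 0.1798; Unit 4B 0.1917; Unit 4A 0.2154; Unit 2C 0.1243.
Proportional shares: Unit 1B 1,935,242.79; Unit 1A 262,025.64; Unit 3A 1,368,023.28; Unit 4B 1,458,245.66; Unit 4A 1,639,121.67; Unit 2C 945,440.97.
After rounding ($50): Unit 1B $1,935,250; Unit 1A $262,050; Unit 3A $1,368,000; Unit 4B $1,458,250; Unit 4A $1,639,100; Unit 2C $945,450. Sum = $7,608,100.
Sum already equals the total — no adjustment.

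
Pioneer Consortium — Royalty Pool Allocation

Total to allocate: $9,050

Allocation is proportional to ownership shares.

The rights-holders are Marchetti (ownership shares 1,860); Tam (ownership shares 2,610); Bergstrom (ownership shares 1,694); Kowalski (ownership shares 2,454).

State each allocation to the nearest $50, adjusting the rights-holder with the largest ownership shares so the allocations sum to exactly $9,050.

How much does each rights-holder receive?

Marchetti: $1,950 · Tam: $2,700 · Bergstrom: $1,800 · Kowalski: $2,600

Ownership shares total: 8,618.
Pro-rata amounts: Marchetti 1,860/8,618 × $9,050 = 1,953.24; Tam 2,610/8,618 × $9,050 = 2,740.83; Bergstrom 1,694/8,618 × $9,050 = 1,778.92; Kowalski 2,454/8,618 × $9,050 = 2,577.01.
After rounding ($50): Marchetti $1,950; Tam $2,750; Bergstrom $1,800; Kowalski $2,600. Sum = $9,100.
Difference $9,050 − $9,100 = −$50 applied to largest ownership shares (Tam): Tam becomes $2,700.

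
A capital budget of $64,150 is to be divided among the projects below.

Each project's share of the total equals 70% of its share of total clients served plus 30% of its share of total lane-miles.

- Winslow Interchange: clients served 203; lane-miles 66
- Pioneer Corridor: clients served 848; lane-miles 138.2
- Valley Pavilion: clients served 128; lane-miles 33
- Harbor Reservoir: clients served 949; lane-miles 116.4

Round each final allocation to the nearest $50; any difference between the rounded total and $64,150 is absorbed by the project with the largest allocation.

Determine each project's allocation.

Winslow Interchange: $7,900 · Pioneer Corridor: $25,400 · Valley Pavilion: $4,500 · Harbor Reservoir: $26,350

Clients served total 2,128; lane-miles total 353.6.
Combined weights (70% clients served + 30% lane-miles): Winslow Interchange 0.1228; Pioneer Corridor 0.3962; Valley Pavilion 0.0701; Harbor Reservoir 0.4109.
Unrounded shares: Winslow Interchange 7,875.81; Pioneer Corridor 25,416.13; Valley Pavilion 4,497.11; Harbor Reservoir 26,360.95.
After rounding ($50): Winslow Interchange $7,900; Pioneer Corridor $25,400; Valley Pavilion $4,500; Harbor Reservoir $26,350. Sum = $64,150.
Rounded total matches; no reconciliation needed.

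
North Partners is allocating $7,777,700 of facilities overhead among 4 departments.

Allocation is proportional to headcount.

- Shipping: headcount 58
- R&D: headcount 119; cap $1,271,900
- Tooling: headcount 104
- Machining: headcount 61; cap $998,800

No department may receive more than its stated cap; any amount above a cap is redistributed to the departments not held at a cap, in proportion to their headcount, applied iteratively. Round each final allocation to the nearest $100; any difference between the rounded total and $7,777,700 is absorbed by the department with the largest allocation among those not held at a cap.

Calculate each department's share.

Shipping: $1,971,600 | R&D: $1,271,900 | Tooling: $3,535,400 | Machining: $998,800

Headcount total: 342.
Pro-rata shares before constraints: Shipping 1,319,025.15; R&D 2,706,275.73; Tooling 2,365,148.54; Machining 1,387,250.58.
Held at cap: R&D ($1,271,900), Machining ($998,800); residual $5,507,000 reallocated over remaining headcount 162.
Redistributed shares: Shipping 1,971,641.98 → $1,971,600; Tooling 3,535,358.02 → $3,535,400.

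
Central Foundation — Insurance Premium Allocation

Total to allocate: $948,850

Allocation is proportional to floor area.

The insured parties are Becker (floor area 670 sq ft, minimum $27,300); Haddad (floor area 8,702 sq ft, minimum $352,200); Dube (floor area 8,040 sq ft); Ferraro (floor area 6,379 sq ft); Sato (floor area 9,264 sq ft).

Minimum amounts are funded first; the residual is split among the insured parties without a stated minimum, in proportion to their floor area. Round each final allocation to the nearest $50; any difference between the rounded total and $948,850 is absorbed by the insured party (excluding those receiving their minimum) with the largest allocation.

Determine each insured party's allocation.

Minimums first: Becker $27,300; Haddad $352,200. Remaining pool $569,350.
Remaining pool split over remaining floor area 23,683: Dube 193,285.23 → $193,300; Ferraro 153,354.04 → $153,350; Sato 222,710.74 → $222,700.

Becker: $27,300; Haddad: $352,200; Dube: $193,300; Ferraro: $153,350; Sato: $222,700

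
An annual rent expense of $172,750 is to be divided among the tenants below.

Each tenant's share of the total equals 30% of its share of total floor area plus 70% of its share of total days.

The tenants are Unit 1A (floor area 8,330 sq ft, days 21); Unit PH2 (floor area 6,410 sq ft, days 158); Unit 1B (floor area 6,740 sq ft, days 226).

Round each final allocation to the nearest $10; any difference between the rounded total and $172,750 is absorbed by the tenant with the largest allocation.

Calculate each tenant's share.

Floor area total 21,480; days total 405.
Composite weights (30% floor area + 70% days): Unit 1A 0.1526; Unit PH2 0.3626; Unit 1B 0.4848.
Unrounded shares: Unit 1A 26,368.06; Unit PH2 62,641.15; Unit 1B 83,740.80.
After rounding ($10): Unit 1A $26,370; Unit PH2 $62,640; Unit 1B $83,740. Sum = $172,750.
No rounding difference to absorb.

Unit 1A: $26,370; Unit PH2: $62,640; Unit 1B: $83,740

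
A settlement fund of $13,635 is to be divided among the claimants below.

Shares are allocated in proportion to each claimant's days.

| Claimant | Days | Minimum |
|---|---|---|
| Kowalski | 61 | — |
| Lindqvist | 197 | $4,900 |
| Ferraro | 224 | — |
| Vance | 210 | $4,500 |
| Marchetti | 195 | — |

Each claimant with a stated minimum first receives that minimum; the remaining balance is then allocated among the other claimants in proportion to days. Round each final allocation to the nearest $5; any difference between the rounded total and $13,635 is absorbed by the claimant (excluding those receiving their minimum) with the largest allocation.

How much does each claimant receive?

Fund the minimums — Lindqvist $4,900; Vance $4,500. Remaining pool $4,235.
Remaining pool split over remaining days 480: Kowalski 538.20 → $540; Ferraro 1,976.33 → $1,975; Marchetti 1,720.47 → $1,720.

Kowalski: $540; Lindqvist: $4,900; Ferraro: $1,975; Vance: $4,500; Marchetti: $1,720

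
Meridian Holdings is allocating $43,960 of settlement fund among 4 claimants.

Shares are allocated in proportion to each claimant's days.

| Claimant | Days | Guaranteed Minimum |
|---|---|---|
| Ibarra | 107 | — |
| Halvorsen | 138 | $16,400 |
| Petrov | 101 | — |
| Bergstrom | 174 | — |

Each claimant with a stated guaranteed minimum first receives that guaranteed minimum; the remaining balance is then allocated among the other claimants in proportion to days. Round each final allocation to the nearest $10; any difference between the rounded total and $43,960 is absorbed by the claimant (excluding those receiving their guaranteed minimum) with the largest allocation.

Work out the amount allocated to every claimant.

Ibarra: $7,720; Halvorsen: $16,400; Petrov: $7,290; Bergstrom: $12,550

Minimums first: Halvorsen $16,400. Balance $27,560.
Balance split over remaining days 382: Ibarra 7,719.69 → $7,720; Petrov 7,286.81 → $7,290; Bergstrom 12,553.51 → $12,550.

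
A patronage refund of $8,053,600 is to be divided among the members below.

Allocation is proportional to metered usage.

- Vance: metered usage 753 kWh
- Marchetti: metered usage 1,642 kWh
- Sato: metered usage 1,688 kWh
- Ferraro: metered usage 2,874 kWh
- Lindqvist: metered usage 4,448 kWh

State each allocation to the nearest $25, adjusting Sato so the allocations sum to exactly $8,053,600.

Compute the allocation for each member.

Vance: $531,725; Marchetti: $1,159,500; Sato: $1,191,950; Ferraro: $2,029,475; Lindqvist: $3,140,950

Total metered usage = 11,405.
Pro-rata amounts: Vance 753/11,405 × $8,053,600 = 531,728.26; Marchetti 1,642/11,405 × $8,053,600 = 1,159,492.43; Sato 1,688/11,405 × $8,053,600 = 1,191,975.17; Ferraro 2,874/11,405 × $8,053,600 = 2,029,464.83; Lindqvist 4,448/11,405 × $8,053,600 = 3,140,939.31.
After rounding ($25): Vance $531,725; Marchetti $1,159,500; Sato $1,191,975; Ferraro $2,029,475; Lindqvist $3,140,950. Sum = $8,053,625.
Difference $8,053,600 − $8,053,625 = −$25 applied to Sato: Sato becomes $1,191,950.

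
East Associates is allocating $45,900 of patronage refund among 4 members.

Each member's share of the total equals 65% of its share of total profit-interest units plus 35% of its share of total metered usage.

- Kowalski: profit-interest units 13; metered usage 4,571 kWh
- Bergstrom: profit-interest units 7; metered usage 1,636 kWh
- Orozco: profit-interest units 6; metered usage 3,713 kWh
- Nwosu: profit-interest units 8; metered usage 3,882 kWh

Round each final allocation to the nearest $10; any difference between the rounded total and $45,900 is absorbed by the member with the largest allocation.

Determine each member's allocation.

Totals — profit-interest units 34, metered usage 13,802.
Combined weights (65% profit-interest units + 35% metered usage): Kowalski 0.3644; Bergstrom 0.1753; Orozco 0.2089; Nwosu 0.2514.
Raw shares: Kowalski 16,727.97; Bergstrom 8,046.74; Orozco 9,586.79; Nwosu 11,538.50.
After rounding ($10): Kowalski $16,730; Bergstrom $8,050; Orozco $9,590; Nwosu $11,540. Sum = $45,910.
Difference $45,900 − $45,910 = −$10 applied to largest allocation (Kowalski): Kowalski becomes $16,720.

Kowalski: $16,720 · Bergstrom: $8,050 · Orozco: $9,590 · Nwosu: $11,540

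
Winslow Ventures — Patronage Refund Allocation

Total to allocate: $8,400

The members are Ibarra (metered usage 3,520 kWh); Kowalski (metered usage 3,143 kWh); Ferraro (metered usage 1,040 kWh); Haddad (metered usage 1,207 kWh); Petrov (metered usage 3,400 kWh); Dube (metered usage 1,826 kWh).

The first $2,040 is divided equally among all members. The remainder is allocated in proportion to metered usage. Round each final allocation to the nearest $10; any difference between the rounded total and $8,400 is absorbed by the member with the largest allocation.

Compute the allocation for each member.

Equal tier: $2,040 ÷ 6 = $340 apiece.
Remainder $6,360 by metered usage (total 14,136): Ibarra 1,583.70 → $1,580; Kowalski 1,414.08 → $1,410; Ferraro 467.91 → $470; Haddad 543.05 → $540; Petrov 1,529.71 → $1,530; Dube 821.54 → $820.
Rounding difference +$10 on remainder applied to Ibarra.
Totals: Ibarra $340 + $1,590 = $1,930; Kowalski $340 + $1,410 = $1,750; Ferraro $340 + $470 = $810; Haddad $340 + $540 = $880; Petrov $340 + $1,530 = $1,870; Dube $340 + $820 = $1,160.

Ibarra: $1,930 · Kowalski: $1,750 · Ferraro: $810 · Haddad: $880 · Petrov: $1,870 · Dube: $1,160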